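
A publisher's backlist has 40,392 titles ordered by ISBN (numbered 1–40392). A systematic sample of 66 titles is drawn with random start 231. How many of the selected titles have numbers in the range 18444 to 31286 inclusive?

k = 40392/66 = 612
First selection ≥ 18444: 231 + ⌈(18444−231)/612⌉·612 = 231 + 30×612 = 18591
Last selection ≤ 31286: 231 + ⌊(31286−231)/612⌋·612 = 231 + 50×612 = 30831
Count = 50 − 30 + 1 = 21

21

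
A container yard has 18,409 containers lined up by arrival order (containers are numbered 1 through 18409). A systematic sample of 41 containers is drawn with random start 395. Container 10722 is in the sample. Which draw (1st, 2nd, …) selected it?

24

k = 18409/41 = 449
position = (10722 − 395)/449 + 1 = 10327/449 + 1 = 23 + 1 = 24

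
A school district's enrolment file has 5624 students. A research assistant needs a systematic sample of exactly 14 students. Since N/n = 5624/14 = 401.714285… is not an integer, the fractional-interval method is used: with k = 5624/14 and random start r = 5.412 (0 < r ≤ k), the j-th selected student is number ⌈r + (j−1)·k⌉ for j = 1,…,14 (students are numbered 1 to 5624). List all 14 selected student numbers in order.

j=1: r + 0k = 5.412 → ⌈·⌉ = 6
j=2: r + 1k = 407.126285… → ⌈·⌉ = 408
j=3: r + 2k = 808.840571… → ⌈·⌉ = 809
j=4: r + 3k = 1210.554857… → ⌈·⌉ = 1211
j=5: r + 4k = 1612.269142… → ⌈·⌉ = 1613
j=6: r + 5k = 2013.983428… → ⌈·⌉ = 2014
j=7: r + 6k = 2415.697714… → ⌈·⌉ = 2416
j=8: r + 7k = 2817.412 → ⌈·⌉ = 2818
j=9: r + 8k = 3219.126285… → ⌈·⌉ = 3220
j=10: r + 9k = 3620.840571… → ⌈·⌉ = 3621
j=11: r + 10k = 4022.554857… → ⌈·⌉ = 4023
j=12: r + 11k = 4424.269142… → ⌈·⌉ = 4425
j=13: r + 12k = 4825.983428… → ⌈·⌉ = 4826
j=14: r + 13k = 5227.697714… → ⌈·⌉ = 5228

6, 408, 809, 1211, 1613, 2014, 2416, 2818, 3220, 3621, 4023, 4425, 4826, 5228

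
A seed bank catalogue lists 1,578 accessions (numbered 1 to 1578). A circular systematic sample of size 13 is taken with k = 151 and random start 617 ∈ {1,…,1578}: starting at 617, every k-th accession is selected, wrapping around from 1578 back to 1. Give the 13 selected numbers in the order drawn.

Selection 1: 617
Selection 2: 617 + 151 = 768
Selection 3: 768 + 151 = 919
Selection 4: 919 + 151 = 1070
Selection 5: 1070 + 151 = 1221
Selection 6: 1221 + 151 = 1372
Selection 7: 1372 + 151 = 1523
Selection 8: 1523 + 151 = 1674 → 1674 − 1578 = 96
Selection 9: 96 + 151 = 247
Selection 10: 247 + 151 = 398
Selection 11: 398 + 151 = 549
Selection 12: 549 + 151 = 700
Selection 13: 700 + 151 = 851

617, 768, 919, 1070, 1221, 1372, 1523, 96, 247, 398, 549, 700, 851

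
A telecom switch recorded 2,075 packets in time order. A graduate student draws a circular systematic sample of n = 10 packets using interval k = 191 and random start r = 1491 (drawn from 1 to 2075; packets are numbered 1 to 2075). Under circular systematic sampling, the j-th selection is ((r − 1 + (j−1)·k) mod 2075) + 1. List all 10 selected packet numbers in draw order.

Selection 1: 1491
Selection 2: 1491 + 191 = 1682
Selection 3: 1682 + 191 = 1873
Selection 4: 1873 + 191 = 2064
Selection 5: 2064 + 191 = 2255 → 2255 − 2075 = 180
Selection 6: 180 + 191 = 371
Selection 7: 371 + 191 = 562
Selection 8: 562 + 191 = 753
Selection 9: 753 + 191 = 944
Selection 10: 944 + 191 = 1135

1491, 1682, 1873, 2064, 180, 371, 562, 753, 944, 1135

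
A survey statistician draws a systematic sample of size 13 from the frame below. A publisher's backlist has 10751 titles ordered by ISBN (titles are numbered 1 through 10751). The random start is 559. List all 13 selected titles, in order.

k = N/n = 10751/13 = 827
title 1: 559
title 2: 559 + 827 = 1386
title 3: 1386 + 827 = 2213
title 4: 2213 + 827 = 3040
title 5: 3040 + 827 = 3867
title 6: 3867 + 827 = 4694
title 7: 4694 + 827 = 5521
title 8: 5521 + 827 = 6348
title 9: 6348 + 827 = 7175
title 10: 7175 + 827 = 8002
title 11: 8002 + 827 = 8829
title 12: 8829 + 827 = 9656
title 13: 9656 + 827 = 10483

559, 1386, 2213, 3040, 3867, 4694, 5521, 6348, 7175, 8002, 8829, 9656, 10483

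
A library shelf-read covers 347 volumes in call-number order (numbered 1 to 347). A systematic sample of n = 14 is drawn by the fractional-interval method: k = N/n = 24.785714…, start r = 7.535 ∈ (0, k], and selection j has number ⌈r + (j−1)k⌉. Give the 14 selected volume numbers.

8, 33, 58, 82, 107, 132, 157, 182, 206, 231, 256, 281, 305, 330

j=1: r + 0k = 7.535 → ⌈·⌉ = 8
j=2: r + 1k = 32.320714… → ⌈·⌉ = 33
j=3: r + 2k = 57.106428… → ⌈·⌉ = 58
j=4: r + 3k = 81.892142… → ⌈·⌉ = 82
j=5: r + 4k = 106.677857… → ⌈·⌉ = 107
j=6: r + 5k = 131.463571… → ⌈·⌉ = 132
j=7: r + 6k = 156.249285… → ⌈·⌉ = 157
j=8: r + 7k = 181.035 → ⌈·⌉ = 182
j=9: r + 8k = 205.820714… → ⌈·⌉ = 206
j=10: r + 9k = 230.606428… → ⌈·⌉ = 231
j=11: r + 10k = 255.392142… → ⌈·⌉ = 256
j=12: r + 11k = 280.177857… → ⌈·⌉ = 281
j=13: r + 12k = 304.963571… → ⌈·⌉ = 305
j=14: r + 13k = 329.749285… → ⌈·⌉ = 330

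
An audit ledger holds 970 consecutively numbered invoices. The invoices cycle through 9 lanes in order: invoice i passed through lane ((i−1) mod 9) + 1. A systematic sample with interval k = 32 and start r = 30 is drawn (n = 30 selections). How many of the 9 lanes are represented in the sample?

9

Consecutive selections differ by k = 32, so their lane numbers differ by 32 mod 9 = 5.
gcd(32, 9) = 1, so the sample visits 9/1 = 9 distinct residues mod 9.
Start 30 is lane 3; the lanes hit are 1, 2, 3, 4, 5, 6, 7, 8, 9.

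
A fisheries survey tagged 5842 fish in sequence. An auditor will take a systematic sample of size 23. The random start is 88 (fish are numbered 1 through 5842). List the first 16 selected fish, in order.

k = N/n = 5842/23 = 254
fish 1: 88
fish 2: 88 + 254 = 342
fish 3: 342 + 254 = 596
fish 4: 596 + 254 = 850
fish 5: 850 + 254 = 1104
fish 6: 1104 + 254 = 1358
fish 7: 1358 + 254 = 1612
fish 8: 1612 + 254 = 1866
fish 9: 1866 + 254 = 2120
fish 10: 2120 + 254 = 2374
fish 11: 2374 + 254 = 2628
fish 12: 2628 + 254 = 2882
fish 13: 2882 + 254 = 3136
fish 14: 3136 + 254 = 3390
fish 15: 3390 + 254 = 3644
fish 16: 3644 + 254 = 3898

88, 342, 596, 850, 1104, 1358, 1612, 1866, 2120, 2374, 2628, 2882, 3136, 3390, 3644, 3898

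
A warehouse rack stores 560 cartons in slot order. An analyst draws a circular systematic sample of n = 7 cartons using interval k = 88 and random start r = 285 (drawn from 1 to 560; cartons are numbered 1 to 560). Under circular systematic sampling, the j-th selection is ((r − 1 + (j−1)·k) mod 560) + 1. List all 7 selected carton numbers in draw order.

285, 373, 461, 549, 77, 165, 253

Selection 1: 285
Selection 2: 285 + 88 = 373
Selection 3: 373 + 88 = 461
Selection 4: 461 + 88 = 549
Selection 5: 549 + 88 = 637 → 637 − 560 = 77
Selection 6: 77 + 88 = 165
Selection 7: 165 + 88 = 253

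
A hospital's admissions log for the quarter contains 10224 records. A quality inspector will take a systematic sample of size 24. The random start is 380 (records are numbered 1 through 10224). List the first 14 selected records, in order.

380, 806, 1232, 1658, 2084, 2510, 2936, 3362, 3788, 4214, 4640, 5066, 5492, 5918

k = N/n = 10224/24 = 426
record 1: 380
record 2: 380 + 426 = 806
record 3: 806 + 426 = 1232
record 4: 1232 + 426 = 1658
record 5: 1658 + 426 = 2084
record 6: 2084 + 426 = 2510
record 7: 2510 + 426 = 2936
record 8: 2936 + 426 = 3362
record 9: 3362 + 426 = 3788
record 10: 3788 + 426 = 4214
record 11: 4214 + 426 = 4640
record 12: 4640 + 426 = 5066
record 13: 5066 + 426 = 5492
record 14: 5492 + 426 = 5918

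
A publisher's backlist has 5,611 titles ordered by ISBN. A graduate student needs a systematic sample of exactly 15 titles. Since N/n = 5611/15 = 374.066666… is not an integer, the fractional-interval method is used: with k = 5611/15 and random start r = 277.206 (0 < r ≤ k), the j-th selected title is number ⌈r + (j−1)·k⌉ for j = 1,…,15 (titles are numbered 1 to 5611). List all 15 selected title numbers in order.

278, 652, 1026, 1400, 1774, 2148, 2522, 2896, 3270, 3644, 4018, 4392, 4767, 5141, 5515

j=1: r + 0k = 277.206 → ⌈·⌉ = 278
j=2: r + 1k = 651.272666… → ⌈·⌉ = 652
j=3: r + 2k = 1025.339333… → ⌈·⌉ = 1026
j=4: r + 3k = 1399.406 → ⌈·⌉ = 1400
j=5: r + 4k = 1773.472666… → ⌈·⌉ = 1774
j=6: r + 5k = 2147.539333… → ⌈·⌉ = 2148
j=7: r + 6k = 2521.606 → ⌈·⌉ = 2522
j=8: r + 7k = 2895.672666… → ⌈·⌉ = 2896
j=9: r + 8k = 3269.739333… → ⌈·⌉ = 3270
j=10: r + 9k = 3643.806 → ⌈·⌉ = 3644
j=11: r + 10k = 4017.872666… → ⌈·⌉ = 4018
j=12: r + 11k = 4391.939333… → ⌈·⌉ = 4392
j=13: r + 12k = 4766.006 → ⌈·⌉ = 4767
j=14: r + 13k = 5140.072666… → ⌈·⌉ = 5141
j=15: r + 14k = 5514.139333… → ⌈·⌉ = 5515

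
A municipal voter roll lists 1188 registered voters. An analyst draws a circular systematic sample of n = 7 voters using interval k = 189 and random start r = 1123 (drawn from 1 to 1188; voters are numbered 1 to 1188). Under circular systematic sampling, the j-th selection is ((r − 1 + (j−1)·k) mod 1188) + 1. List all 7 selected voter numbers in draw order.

1123, 124, 313, 502, 691, 880, 1069

Selection 1: 1123
Selection 2: 1123 + 189 = 1312 → 1312 − 1188 = 124
Selection 3: 124 + 189 = 313
Selection 4: 313 + 189 = 502
Selection 5: 502 + 189 = 691
Selection 6: 691 + 189 = 880
Selection 7: 880 + 189 = 1069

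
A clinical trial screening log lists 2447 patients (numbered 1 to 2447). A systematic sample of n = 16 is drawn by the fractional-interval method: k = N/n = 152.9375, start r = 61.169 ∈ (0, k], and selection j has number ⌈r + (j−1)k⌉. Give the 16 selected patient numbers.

j=1: r + 0k = 61.169 → ⌈·⌉ = 62
j=2: r + 1k = 214.1065 → ⌈·⌉ = 215
j=3: r + 2k = 367.044 → ⌈·⌉ = 368
j=4: r + 3k = 519.9815 → ⌈·⌉ = 520
j=5: r + 4k = 672.919 → ⌈·⌉ = 673
j=6: r + 5k = 825.8565 → ⌈·⌉ = 826
j=7: r + 6k = 978.794 → ⌈·⌉ = 979
j=8: r + 7k = 1131.7315 → ⌈·⌉ = 1132
j=9: r + 8k = 1284.669 → ⌈·⌉ = 1285
j=10: r + 9k = 1437.6065 → ⌈·⌉ = 1438
j=11: r + 10k = 1590.544 → ⌈·⌉ = 1591
j=12: r + 11k = 1743.4815 → ⌈·⌉ = 1744
j=13: r + 12k = 1896.419 → ⌈·⌉ = 1897
j=14: r + 13k = 2049.3565 → ⌈·⌉ = 2050
j=15: r + 14k = 2202.294 → ⌈·⌉ = 2203
j=16: r + 15k = 2355.2315 → ⌈·⌉ = 2356

62, 215, 368, 520, 673, 826, 979, 1132, 1285, 1438, 1591, 1744, 1897, 2050, 2203, 2356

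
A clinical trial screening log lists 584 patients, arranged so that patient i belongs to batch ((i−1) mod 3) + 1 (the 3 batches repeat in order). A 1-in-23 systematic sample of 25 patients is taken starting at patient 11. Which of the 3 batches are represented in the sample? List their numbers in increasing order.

Consecutive selections differ by k = 23, so their batch numbers differ by 23 mod 3 = 2.
gcd(23, 3) = 1, so the sample visits 3/1 = 3 distinct residues mod 3.
Start 11 is batch 2; the batches hit are 1, 2, 3.

1, 2, 3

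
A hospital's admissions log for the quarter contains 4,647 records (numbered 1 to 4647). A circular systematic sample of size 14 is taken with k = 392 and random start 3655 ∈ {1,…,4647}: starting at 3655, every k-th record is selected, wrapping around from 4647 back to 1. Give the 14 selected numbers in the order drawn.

3655, 4047, 4439, 184, 576, 968, 1360, 1752, 2144, 2536, 2928, 3320, 3712, 4104

Selection 1: 3655
Selection 2: 3655 + 392 = 4047
Selection 3: 4047 + 392 = 4439
Selection 4: 4439 + 392 = 4831 → 4831 − 4647 = 184
Selection 5: 184 + 392 = 576
Selection 6: 576 + 392 = 968
Selection 7: 968 + 392 = 1360
Selection 8: 1360 + 392 = 1752
Selection 9: 1752 + 392 = 2144
Selection 10: 2144 + 392 = 2536
Selection 11: 2536 + 392 = 2928
Selection 12: 2928 + 392 = 3320
Selection 13: 3320 + 392 = 3712
Selection 14: 3712 + 392 = 4104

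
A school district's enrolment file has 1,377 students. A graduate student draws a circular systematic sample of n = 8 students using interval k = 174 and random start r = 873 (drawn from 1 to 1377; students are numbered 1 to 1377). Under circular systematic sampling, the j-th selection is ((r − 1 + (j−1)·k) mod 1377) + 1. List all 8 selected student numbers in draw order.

Selection 1: 873
Selection 2: 873 + 174 = 1047
Selection 3: 1047 + 174 = 1221
Selection 4: 1221 + 174 = 1395 → 1395 − 1377 = 18
Selection 5: 18 + 174 = 192
Selection 6: 192 + 174 = 366
Selection 7: 366 + 174 = 540
Selection 8: 540 + 174 = 714

873, 1047, 1221, 18, 192, 366, 540, 714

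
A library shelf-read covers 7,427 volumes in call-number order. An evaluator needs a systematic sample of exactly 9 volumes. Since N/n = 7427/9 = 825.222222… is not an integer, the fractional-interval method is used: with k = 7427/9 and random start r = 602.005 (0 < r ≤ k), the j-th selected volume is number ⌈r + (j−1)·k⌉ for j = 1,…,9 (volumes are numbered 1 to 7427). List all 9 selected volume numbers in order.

j=1: r + 0k = 602.005 → ⌈·⌉ = 603
j=2: r + 1k = 1427.227222… → ⌈·⌉ = 1428
j=3: r + 2k = 2252.449444… → ⌈·⌉ = 2253
j=4: r + 3k = 3077.671666… → ⌈·⌉ = 3078
j=5: r + 4k = 3902.893888… → ⌈·⌉ = 3903
j=6: r + 5k = 4728.116111… → ⌈·⌉ = 4729
j=7: r + 6k = 5553.338333… → ⌈·⌉ = 5554
j=8: r + 7k = 6378.560555… → ⌈·⌉ = 6379
j=9: r + 8k = 7203.782777… → ⌈·⌉ = 7204

603, 1428, 2253, 3078, 3903, 4729, 5554, 6379, 7204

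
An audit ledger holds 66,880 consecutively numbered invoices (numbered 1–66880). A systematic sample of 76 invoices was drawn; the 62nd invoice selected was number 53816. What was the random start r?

136

k = 66880/76 = 880
r = 53816 − (62−1)×880 = 53816 − 53680 = 136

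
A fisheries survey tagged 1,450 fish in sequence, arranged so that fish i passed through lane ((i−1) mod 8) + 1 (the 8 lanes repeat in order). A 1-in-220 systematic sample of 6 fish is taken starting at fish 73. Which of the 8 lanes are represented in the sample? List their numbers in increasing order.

1, 5

Consecutive selections differ by k = 220, so their lane numbers differ by 220 mod 8 = 4.
gcd(220, 8) = 4, so the sample visits 8/4 = 2 distinct residues mod 8.
Start 73 is lane 1; the lanes hit are 1, 5.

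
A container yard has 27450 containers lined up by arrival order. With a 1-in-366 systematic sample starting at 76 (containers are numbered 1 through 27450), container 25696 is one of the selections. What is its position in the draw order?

k = 366
position = (25696 − 76)/366 + 1 = 25620/366 + 1 = 70 + 1 = 71

71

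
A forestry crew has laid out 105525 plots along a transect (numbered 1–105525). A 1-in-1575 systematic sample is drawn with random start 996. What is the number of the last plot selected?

k = 1575
67th selection = r + (67−1)·k = 996 + 66×1575 = 996 + 103950 = 104946

104946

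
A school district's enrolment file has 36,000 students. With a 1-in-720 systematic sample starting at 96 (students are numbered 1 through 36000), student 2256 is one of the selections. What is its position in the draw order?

k = 720
position = (2256 − 96)/720 + 1 = 2160/720 + 1 = 3 + 1 = 4

4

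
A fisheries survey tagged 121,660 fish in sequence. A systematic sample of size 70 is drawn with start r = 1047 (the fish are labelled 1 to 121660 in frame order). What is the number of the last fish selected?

k = 121660/70 = 1738
70th selection = r + (70−1)·k = 1047 + 69×1738 = 1047 + 119922 = 120969

120969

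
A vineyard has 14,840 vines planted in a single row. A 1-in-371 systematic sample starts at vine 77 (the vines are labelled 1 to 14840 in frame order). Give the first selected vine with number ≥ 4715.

k = 371
Steps past start: ⌈(4715 − 77)/371⌉ = ⌈4638/371⌉ = 13
Selected vine: 77 + 13×371 = 4900

4900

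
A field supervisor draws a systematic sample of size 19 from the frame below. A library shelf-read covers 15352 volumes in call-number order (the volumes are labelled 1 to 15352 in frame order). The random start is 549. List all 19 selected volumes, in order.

549, 1357, 2165, 2973, 3781, 4589, 5397, 6205, 7013, 7821, 8629, 9437, 10245, 11053, 11861, 12669, 13477, 14285, 15093

k = N/n = 15352/19 = 808
volume 1: 549
volume 2: 549 + 808 = 1357
volume 3: 1357 + 808 = 2165
volume 4: 2165 + 808 = 2973
volume 5: 2973 + 808 = 3781
volume 6: 3781 + 808 = 4589
volume 7: 4589 + 808 = 5397
volume 8: 5397 + 808 = 6205
volume 9: 6205 + 808 = 7013
volume 10: 7013 + 808 = 7821
volume 11: 7821 + 808 = 8629
volume 12: 8629 + 808 = 9437
volume 13: 9437 + 808 = 10245
volume 14: 10245 + 808 = 11053
volume 15: 11053 + 808 = 11861
volume 16: 11861 + 808 = 12669
volume 17: 12669 + 808 = 13477
volume 18: 13477 + 808 = 14285
volume 19: 14285 + 808 = 15093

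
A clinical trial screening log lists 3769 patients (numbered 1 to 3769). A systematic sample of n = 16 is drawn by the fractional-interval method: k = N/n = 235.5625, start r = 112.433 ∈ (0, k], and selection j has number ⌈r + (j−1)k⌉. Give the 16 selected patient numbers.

j=1: r + 0k = 112.433 → ⌈·⌉ = 113
j=2: r + 1k = 347.9955 → ⌈·⌉ = 348
j=3: r + 2k = 583.558 → ⌈·⌉ = 584
j=4: r + 3k = 819.1205 → ⌈·⌉ = 820
j=5: r + 4k = 1054.683 → ⌈·⌉ = 1055
j=6: r + 5k = 1290.2455 → ⌈·⌉ = 1291
j=7: r + 6k = 1525.808 → ⌈·⌉ = 1526
j=8: r + 7k = 1761.3705 → ⌈·⌉ = 1762
j=9: r + 8k = 1996.933 → ⌈·⌉ = 1997
j=10: r + 9k = 2232.4955 → ⌈·⌉ = 2233
j=11: r + 10k = 2468.058 → ⌈·⌉ = 2469
j=12: r + 11k = 2703.6205 → ⌈·⌉ = 2704
j=13: r + 12k = 2939.183 → ⌈·⌉ = 2940
j=14: r + 13k = 3174.7455 → ⌈·⌉ = 3175
j=15: r + 14k = 3410.308 → ⌈·⌉ = 3411
j=16: r + 15k = 3645.8705 → ⌈·⌉ = 3646

113, 348, 584, 820, 1055, 1291, 1526, 1762, 1997, 2233, 2469, 2704, 2940, 3175, 3411, 3646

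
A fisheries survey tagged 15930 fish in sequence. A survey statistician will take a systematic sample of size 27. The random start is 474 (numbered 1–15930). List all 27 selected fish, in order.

474, 1064, 1654, 2244, 2834, 3424, 4014, 4604, 5194, 5784, 6374, 6964, 7554, 8144, 8734, 9324, 9914, 10504, 11094, 11684, 12274, 12864, 13454, 14044, 14634, 15224, 15814

k = N/n = 15930/27 = 590
fish 1: 474
fish 2: 474 + 590 = 1064
fish 3: 1064 + 590 = 1654
fish 4: 1654 + 590 = 2244
fish 5: 2244 + 590 = 2834
fish 6: 2834 + 590 = 3424
fish 7: 3424 + 590 = 4014
fish 8: 4014 + 590 = 4604
fish 9: 4604 + 590 = 5194
fish 10: 5194 + 590 = 5784
fish 11: 5784 + 590 = 6374
fish 12: 6374 + 590 = 6964
fish 13: 6964 + 590 = 7554
fish 14: 7554 + 590 = 8144
fish 15: 8144 + 590 = 8734
fish 16: 8734 + 590 = 9324
fish 17: 9324 + 590 = 9914
fish 18: 9914 + 590 = 10504
fish 19: 10504 + 590 = 11094
fish 20: 11094 + 590 = 11684
fish 21: 11684 + 590 = 12274
fish 22: 12274 + 590 = 12864
fish 23: 12864 + 590 = 13454
fish 24: 13454 + 590 = 14044
fish 25: 14044 + 590 = 14634
fish 26: 14634 + 590 = 15224
fish 27: 15224 + 590 = 15814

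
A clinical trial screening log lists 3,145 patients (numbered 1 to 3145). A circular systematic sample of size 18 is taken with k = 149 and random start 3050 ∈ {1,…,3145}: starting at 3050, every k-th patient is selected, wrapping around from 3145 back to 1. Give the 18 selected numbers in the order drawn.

Selection 1: 3050
Selection 2: 3050 + 149 = 3199 → 3199 − 3145 = 54
Selection 3: 54 + 149 = 203
Selection 4: 203 + 149 = 352
Selection 5: 352 + 149 = 501
Selection 6: 501 + 149 = 650
Selection 7: 650 + 149 = 799
Selection 8: 799 + 149 = 948
Selection 9: 948 + 149 = 1097
Selection 10: 1097 + 149 = 1246
Selection 11: 1246 + 149 = 1395
Selection 12: 1395 + 149 = 1544
Selection 13: 1544 + 149 = 1693
Selection 14: 1693 + 149 = 1842
Selection 15: 1842 + 149 = 1991
Selection 16: 1991 + 149 = 2140
Selection 17: 2140 + 149 = 2289
Selection 18: 2289 + 149 = 2438

3050, 54, 203, 352, 501, 650, 799, 948, 1097, 1246, 1395, 1544, 1693, 1842, 1991, 2140, 2289, 2438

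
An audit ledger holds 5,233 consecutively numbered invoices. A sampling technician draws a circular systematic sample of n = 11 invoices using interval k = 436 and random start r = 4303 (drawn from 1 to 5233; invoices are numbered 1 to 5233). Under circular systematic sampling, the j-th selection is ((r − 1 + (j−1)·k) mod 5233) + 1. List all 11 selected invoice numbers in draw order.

4303, 4739, 5175, 378, 814, 1250, 1686, 2122, 2558, 2994, 3430

Selection 1: 4303
Selection 2: 4303 + 436 = 4739
Selection 3: 4739 + 436 = 5175
Selection 4: 5175 + 436 = 5611 → 5611 − 5233 = 378
Selection 5: 378 + 436 = 814
Selection 6: 814 + 436 = 1250
Selection 7: 1250 + 436 = 1686
Selection 8: 1686 + 436 = 2122
Selection 9: 2122 + 436 = 2558
Selection 10: 2558 + 436 = 2994
Selection 11: 2994 + 436 = 3430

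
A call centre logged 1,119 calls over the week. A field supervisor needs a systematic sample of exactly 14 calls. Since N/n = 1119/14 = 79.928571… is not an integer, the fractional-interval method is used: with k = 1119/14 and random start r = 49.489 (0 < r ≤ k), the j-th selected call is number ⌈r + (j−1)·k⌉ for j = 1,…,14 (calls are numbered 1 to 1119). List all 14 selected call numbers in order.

50, 130, 210, 290, 370, 450, 530, 609, 689, 769, 849, 929, 1009, 1089

j=1: r + 0k = 49.489 → ⌈·⌉ = 50
j=2: r + 1k = 129.417571… → ⌈·⌉ = 130
j=3: r + 2k = 209.346142… → ⌈·⌉ = 210
j=4: r + 3k = 289.274714… → ⌈·⌉ = 290
j=5: r + 4k = 369.203285… → ⌈·⌉ = 370
j=6: r + 5k = 449.131857… → ⌈·⌉ = 450
j=7: r + 6k = 529.060428… → ⌈·⌉ = 530
j=8: r + 7k = 608.989 → ⌈·⌉ = 609
j=9: r + 8k = 688.917571… → ⌈·⌉ = 689
j=10: r + 9k = 768.846142… → ⌈·⌉ = 769
j=11: r + 10k = 848.774714… → ⌈·⌉ = 849
j=12: r + 11k = 928.703285… → ⌈·⌉ = 929
j=13: r + 12k = 1008.631857… → ⌈·⌉ = 1009
j=14: r + 13k = 1088.560428… → ⌈·⌉ = 1089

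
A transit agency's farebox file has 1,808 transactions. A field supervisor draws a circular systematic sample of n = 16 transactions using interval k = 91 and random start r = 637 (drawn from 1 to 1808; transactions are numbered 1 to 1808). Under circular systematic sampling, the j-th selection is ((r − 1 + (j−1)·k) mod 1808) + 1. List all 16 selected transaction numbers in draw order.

637, 728, 819, 910, 1001, 1092, 1183, 1274, 1365, 1456, 1547, 1638, 1729, 12, 103, 194

Selection 1: 637
Selection 2: 637 + 91 = 728
Selection 3: 728 + 91 = 819
Selection 4: 819 + 91 = 910
Selection 5: 910 + 91 = 1001
Selection 6: 1001 + 91 = 1092
Selection 7: 1092 + 91 = 1183
Selection 8: 1183 + 91 = 1274
Selection 9: 1274 + 91 = 1365
Selection 10: 1365 + 91 = 1456
Selection 11: 1456 + 91 = 1547
Selection 12: 1547 + 91 = 1638
Selection 13: 1638 + 91 = 1729
Selection 14: 1729 + 91 = 1820 → 1820 − 1808 = 12
Selection 15: 12 + 91 = 103
Selection 16: 103 + 91 = 194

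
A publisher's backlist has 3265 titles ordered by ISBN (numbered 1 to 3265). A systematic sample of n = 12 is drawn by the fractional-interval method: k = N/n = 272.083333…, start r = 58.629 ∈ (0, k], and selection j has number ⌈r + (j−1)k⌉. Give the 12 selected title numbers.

59, 331, 603, 875, 1147, 1420, 1692, 1964, 2236, 2508, 2780, 3052

j=1: r + 0k = 58.629 → ⌈·⌉ = 59
j=2: r + 1k = 330.712333… → ⌈·⌉ = 331
j=3: r + 2k = 602.795666… → ⌈·⌉ = 603
j=4: r + 3k = 874.879 → ⌈·⌉ = 875
j=5: r + 4k = 1146.962333… → ⌈·⌉ = 1147
j=6: r + 5k = 1419.045666… → ⌈·⌉ = 1420
j=7: r + 6k = 1691.129 → ⌈·⌉ = 1692
j=8: r + 7k = 1963.212333… → ⌈·⌉ = 1964
j=9: r + 8k = 2235.295666… → ⌈·⌉ = 2236
j=10: r + 9k = 2507.379 → ⌈·⌉ = 2508
j=11: r + 10k = 2779.462333… → ⌈·⌉ = 2780
j=12: r + 11k = 3051.545666… → ⌈·⌉ = 3052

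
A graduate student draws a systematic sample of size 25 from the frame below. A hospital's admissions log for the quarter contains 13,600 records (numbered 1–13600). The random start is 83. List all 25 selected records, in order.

k = N/n = 13600/25 = 544
record 1: 83
record 2: 83 + 544 = 627
record 3: 627 + 544 = 1171
record 4: 1171 + 544 = 1715
record 5: 1715 + 544 = 2259
record 6: 2259 + 544 = 2803
record 7: 2803 + 544 = 3347
record 8: 3347 + 544 = 3891
record 9: 3891 + 544 = 4435
record 10: 4435 + 544 = 4979
record 11: 4979 + 544 = 5523
record 12: 5523 + 544 = 6067
record 13: 6067 + 544 = 6611
record 14: 6611 + 544 = 7155
record 15: 7155 + 544 = 7699
record 16: 7699 + 544 = 8243
record 17: 8243 + 544 = 8787
record 18: 8787 + 544 = 9331
record 19: 9331 + 544 = 9875
record 20: 9875 + 544 = 10419
record 21: 10419 + 544 = 10963
record 22: 10963 + 544 = 11507
record 23: 11507 + 544 = 12051
record 24: 12051 + 544 = 12595
record 25: 12595 + 544 = 13139

83, 627, 1171, 1715, 2259, 2803, 3347, 3891, 4435, 4979, 5523, 6067, 6611, 7155, 7699, 8243, 8787, 9331, 9875, 10419, 10963, 11507, 12051, 12595, 13139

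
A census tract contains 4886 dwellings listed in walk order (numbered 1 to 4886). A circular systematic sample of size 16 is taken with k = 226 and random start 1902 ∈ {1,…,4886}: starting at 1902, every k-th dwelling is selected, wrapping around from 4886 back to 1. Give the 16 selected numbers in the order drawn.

1902, 2128, 2354, 2580, 2806, 3032, 3258, 3484, 3710, 3936, 4162, 4388, 4614, 4840, 180, 406

Selection 1: 1902
Selection 2: 1902 + 226 = 2128
Selection 3: 2128 + 226 = 2354
Selection 4: 2354 + 226 = 2580
Selection 5: 2580 + 226 = 2806
Selection 6: 2806 + 226 = 3032
Selection 7: 3032 + 226 = 3258
Selection 8: 3258 + 226 = 3484
Selection 9: 3484 + 226 = 3710
Selection 10: 3710 + 226 = 3936
Selection 11: 3936 + 226 = 4162
Selection 12: 4162 + 226 = 4388
Selection 13: 4388 + 226 = 4614
Selection 14: 4614 + 226 = 4840
Selection 15: 4840 + 226 = 5066 → 5066 − 4886 = 180
Selection 16: 180 + 226 = 406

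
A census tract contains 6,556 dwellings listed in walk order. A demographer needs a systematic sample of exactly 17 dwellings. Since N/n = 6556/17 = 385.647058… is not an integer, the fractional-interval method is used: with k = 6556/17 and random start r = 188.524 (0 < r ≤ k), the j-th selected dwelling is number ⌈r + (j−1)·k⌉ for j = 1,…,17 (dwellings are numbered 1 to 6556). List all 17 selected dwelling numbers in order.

189, 575, 960, 1346, 1732, 2117, 2503, 2889, 3274, 3660, 4045, 4431, 4817, 5202, 5588, 5974, 6359

j=1: r + 0k = 188.524 → ⌈·⌉ = 189
j=2: r + 1k = 574.171058… → ⌈·⌉ = 575
j=3: r + 2k = 959.818117… → ⌈·⌉ = 960
j=4: r + 3k = 1345.465176… → ⌈·⌉ = 1346
j=5: r + 4k = 1731.112235… → ⌈·⌉ = 1732
j=6: r + 5k = 2116.759294… → ⌈·⌉ = 2117
j=7: r + 6k = 2502.406352… → ⌈·⌉ = 2503
j=8: r + 7k = 2888.053411… → ⌈·⌉ = 2889
j=9: r + 8k = 3273.700470… → ⌈·⌉ = 3274
j=10: r + 9k = 3659.347529… → ⌈·⌉ = 3660
j=11: r + 10k = 4044.994588… → ⌈·⌉ = 4045
j=12: r + 11k = 4430.641647… → ⌈·⌉ = 4431
j=13: r + 12k = 4816.288705… → ⌈·⌉ = 4817
j=14: r + 13k = 5201.935764… → ⌈·⌉ = 5202
j=15: r + 14k = 5587.582823… → ⌈·⌉ = 5588
j=16: r + 15k = 5973.229882… → ⌈·⌉ = 5974
j=17: r + 16k = 6358.876941… → ⌈·⌉ = 6359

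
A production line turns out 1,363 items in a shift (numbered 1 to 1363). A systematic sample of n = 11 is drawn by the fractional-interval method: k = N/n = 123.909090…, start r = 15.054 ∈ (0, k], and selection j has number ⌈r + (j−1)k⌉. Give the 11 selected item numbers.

j=1: r + 0k = 15.054 → ⌈·⌉ = 16
j=2: r + 1k = 138.963090… → ⌈·⌉ = 139
j=3: r + 2k = 262.872181… → ⌈·⌉ = 263
j=4: r + 3k = 386.781272… → ⌈·⌉ = 387
j=5: r + 4k = 510.690363… → ⌈·⌉ = 511
j=6: r + 5k = 634.599454… → ⌈·⌉ = 635
j=7: r + 6k = 758.508545… → ⌈·⌉ = 759
j=8: r + 7k = 882.417636… → ⌈·⌉ = 883
j=9: r + 8k = 1006.326727… → ⌈·⌉ = 1007
j=10: r + 9k = 1130.235818… → ⌈·⌉ = 1131
j=11: r + 10k = 1254.144909… → ⌈·⌉ = 1255

16, 139, 263, 387, 511, 635, 759, 883, 1007, 1131, 1255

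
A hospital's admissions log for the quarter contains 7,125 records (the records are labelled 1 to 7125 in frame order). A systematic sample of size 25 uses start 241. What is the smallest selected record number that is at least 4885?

k = 7125/25 = 285
Steps past start: ⌈(4885 − 241)/285⌉ = ⌈4644/285⌉ = 17
Selected record: 241 + 17×285 = 5086

5086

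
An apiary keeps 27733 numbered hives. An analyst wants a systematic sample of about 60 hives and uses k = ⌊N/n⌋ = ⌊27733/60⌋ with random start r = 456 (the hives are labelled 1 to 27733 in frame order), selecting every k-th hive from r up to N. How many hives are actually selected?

60

k = ⌊27733/60⌋ = 462
Achieved size = ⌊(27733 − 456)/462⌋ + 1 = ⌊27277/462⌋ + 1 = 59 + 1 = 60
(last selection: 456 + 59×462 = 27714 ≤ 27733; next would be 28176 > 27733)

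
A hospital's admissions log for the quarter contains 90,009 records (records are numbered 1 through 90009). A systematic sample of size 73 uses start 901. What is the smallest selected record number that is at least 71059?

71182

k = 90009/73 = 1233
Steps past start: ⌈(71059 − 901)/1233⌉ = ⌈70158/1233⌉ = 57
Selected record: 901 + 57×1233 = 71182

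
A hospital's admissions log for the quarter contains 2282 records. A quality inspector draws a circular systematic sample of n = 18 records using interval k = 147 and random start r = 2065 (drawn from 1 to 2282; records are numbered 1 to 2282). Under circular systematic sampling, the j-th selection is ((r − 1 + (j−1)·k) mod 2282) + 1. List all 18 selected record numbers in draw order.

Selection 1: 2065
Selection 2: 2065 + 147 = 2212
Selection 3: 2212 + 147 = 2359 → 2359 − 2282 = 77
Selection 4: 77 + 147 = 224
Selection 5: 224 + 147 = 371
Selection 6: 371 + 147 = 518
Selection 7: 518 + 147 = 665
Selection 8: 665 + 147 = 812
Selection 9: 812 + 147 = 959
Selection 10: 959 + 147 = 1106
Selection 11: 1106 + 147 = 1253
Selection 12: 1253 + 147 = 1400
Selection 13: 1400 + 147 = 1547
Selection 14: 1547 + 147 = 1694
Selection 15: 1694 + 147 = 1841
Selection 16: 1841 + 147 = 1988
Selection 17: 1988 + 147 = 2135
Selection 18: 2135 + 147 = 2282

2065, 2212, 77, 224, 371, 518, 665, 812, 959, 1106, 1253, 1400, 1547, 1694, 1841, 1988, 2135, 2282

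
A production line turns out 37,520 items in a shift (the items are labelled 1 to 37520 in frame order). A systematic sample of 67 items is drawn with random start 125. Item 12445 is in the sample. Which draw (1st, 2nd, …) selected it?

k = 37520/67 = 560
position = (12445 − 125)/560 + 1 = 12320/560 + 1 = 22 + 1 = 23

23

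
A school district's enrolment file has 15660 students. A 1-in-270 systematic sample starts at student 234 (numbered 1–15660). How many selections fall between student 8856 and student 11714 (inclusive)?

11

k = 270
First selection ≥ 8856: 234 + ⌈(8856−234)/270⌉·270 = 234 + 32×270 = 8874
Last selection ≤ 11714: 234 + ⌊(11714−234)/270⌋·270 = 234 + 42×270 = 11574
Count = 42 − 32 + 1 = 11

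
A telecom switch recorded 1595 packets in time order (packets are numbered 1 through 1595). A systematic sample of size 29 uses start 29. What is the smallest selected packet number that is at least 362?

414

k = 1595/29 = 55
Steps past start: ⌈(362 − 29)/55⌉ = ⌈333/55⌉ = 7
Selected packet: 29 + 7×55 = 414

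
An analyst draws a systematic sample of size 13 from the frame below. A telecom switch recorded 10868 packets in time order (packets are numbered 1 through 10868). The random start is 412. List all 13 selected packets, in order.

412, 1248, 2084, 2920, 3756, 4592, 5428, 6264, 7100, 7936, 8772, 9608, 10444

k = N/n = 10868/13 = 836
packet 1: 412
packet 2: 412 + 836 = 1248
packet 3: 1248 + 836 = 2084
packet 4: 2084 + 836 = 2920
packet 5: 2920 + 836 = 3756
packet 6: 3756 + 836 = 4592
packet 7: 4592 + 836 = 5428
packet 8: 5428 + 836 = 6264
packet 9: 6264 + 836 = 7100
packet 10: 7100 + 836 = 7936
packet 11: 7936 + 836 = 8772
packet 12: 8772 + 836 = 9608
packet 13: 9608 + 836 = 10444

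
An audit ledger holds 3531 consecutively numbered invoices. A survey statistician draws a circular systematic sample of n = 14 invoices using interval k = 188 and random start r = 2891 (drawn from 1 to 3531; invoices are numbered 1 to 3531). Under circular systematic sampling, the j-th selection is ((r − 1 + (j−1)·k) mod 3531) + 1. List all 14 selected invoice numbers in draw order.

Selection 1: 2891
Selection 2: 2891 + 188 = 3079
Selection 3: 3079 + 188 = 3267
Selection 4: 3267 + 188 = 3455
Selection 5: 3455 + 188 = 3643 → 3643 − 3531 = 112
Selection 6: 112 + 188 = 300
Selection 7: 300 + 188 = 488
Selection 8: 488 + 188 = 676
Selection 9: 676 + 188 = 864
Selection 10: 864 + 188 = 1052
Selection 11: 1052 + 188 = 1240
Selection 12: 1240 + 188 = 1428
Selection 13: 1428 + 188 = 1616
Selection 14: 1616 + 188 = 1804

2891, 3079, 3267, 3455, 112, 300, 488, 676, 864, 1052, 1240, 1428, 1616, 1804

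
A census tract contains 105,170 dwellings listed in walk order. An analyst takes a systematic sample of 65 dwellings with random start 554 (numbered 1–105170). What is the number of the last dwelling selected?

k = 105170/65 = 1618
65th selection = r + (65−1)·k = 554 + 64×1618 = 554 + 103552 = 104106

104106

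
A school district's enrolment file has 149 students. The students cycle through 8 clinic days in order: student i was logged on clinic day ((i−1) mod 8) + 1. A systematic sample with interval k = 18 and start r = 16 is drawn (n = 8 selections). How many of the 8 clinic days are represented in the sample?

Consecutive selections differ by k = 18, so their clinic day numbers differ by 18 mod 8 = 2.
gcd(18, 8) = 2, so the sample visits 8/2 = 4 distinct residues mod 8.
Start 16 is clinic day 8; the clinic days hit are 2, 4, 6, 8.

4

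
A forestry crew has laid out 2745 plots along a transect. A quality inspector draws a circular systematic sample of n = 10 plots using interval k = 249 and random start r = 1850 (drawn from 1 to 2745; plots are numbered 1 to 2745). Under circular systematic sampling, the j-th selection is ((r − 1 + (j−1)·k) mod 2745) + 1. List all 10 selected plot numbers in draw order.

Selection 1: 1850
Selection 2: 1850 + 249 = 2099
Selection 3: 2099 + 249 = 2348
Selection 4: 2348 + 249 = 2597
Selection 5: 2597 + 249 = 2846 → 2846 − 2745 = 101
Selection 6: 101 + 249 = 350
Selection 7: 350 + 249 = 599
Selection 8: 599 + 249 = 848
Selection 9: 848 + 249 = 1097
Selection 10: 1097 + 249 = 1346

1850, 2099, 2348, 2597, 101, 350, 599, 848, 1097, 1346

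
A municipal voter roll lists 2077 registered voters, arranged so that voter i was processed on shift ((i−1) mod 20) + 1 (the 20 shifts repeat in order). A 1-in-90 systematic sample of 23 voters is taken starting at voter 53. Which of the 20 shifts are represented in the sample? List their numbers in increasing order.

Consecutive selections differ by k = 90, so their shift numbers differ by 90 mod 20 = 10.
gcd(90, 20) = 10, so the sample visits 20/10 = 2 distinct residues mod 20.
Start 53 is shift 13; the shifts hit are 3, 13.

3, 13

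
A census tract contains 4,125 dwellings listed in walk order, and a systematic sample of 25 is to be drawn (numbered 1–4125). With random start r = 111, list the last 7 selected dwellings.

3081, 3246, 3411, 3576, 3741, 3906, 4071

k = N/n = 4125/25 = 165
19th selection = 111 + 18×165 = 3081
20th: 3081 + 165 = 3246
21st: 3246 + 165 = 3411
22nd: 3411 + 165 = 3576
23rd: 3576 + 165 = 3741
24th: 3741 + 165 = 3906
25th: 3906 + 165 = 4071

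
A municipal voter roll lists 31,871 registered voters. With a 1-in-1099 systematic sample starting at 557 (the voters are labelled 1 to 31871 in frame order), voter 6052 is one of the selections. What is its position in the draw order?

6

k = 1099
position = (6052 − 557)/1099 + 1 = 5495/1099 + 1 = 5 + 1 = 6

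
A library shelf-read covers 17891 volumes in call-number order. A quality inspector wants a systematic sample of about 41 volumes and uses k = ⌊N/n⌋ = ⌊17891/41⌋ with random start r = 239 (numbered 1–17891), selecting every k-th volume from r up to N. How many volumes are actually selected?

41

k = ⌊17891/41⌋ = 436
Achieved size = ⌊(17891 − 239)/436⌋ + 1 = ⌊17652/436⌋ + 1 = 40 + 1 = 41
(last selection: 239 + 40×436 = 17679 ≤ 17891; next would be 18115 > 17891)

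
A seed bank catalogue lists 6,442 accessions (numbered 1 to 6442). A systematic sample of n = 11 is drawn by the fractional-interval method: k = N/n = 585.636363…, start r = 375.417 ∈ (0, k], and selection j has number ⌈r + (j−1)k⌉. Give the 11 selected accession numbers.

376, 962, 1547, 2133, 2718, 3304, 3890, 4475, 5061, 5647, 6232

j=1: r + 0k = 375.417 → ⌈·⌉ = 376
j=2: r + 1k = 961.053363… → ⌈·⌉ = 962
j=3: r + 2k = 1546.689727… → ⌈·⌉ = 1547
j=4: r + 3k = 2132.326090… → ⌈·⌉ = 2133
j=5: r + 4k = 2717.962454… → ⌈·⌉ = 2718
j=6: r + 5k = 3303.598818… → ⌈·⌉ = 3304
j=7: r + 6k = 3889.235181… → ⌈·⌉ = 3890
j=8: r + 7k = 4474.871545… → ⌈·⌉ = 4475
j=9: r + 8k = 5060.507909… → ⌈·⌉ = 5061
j=10: r + 9k = 5646.144272… → ⌈·⌉ = 5647
j=11: r + 10k = 6231.780636… → ⌈·⌉ = 6232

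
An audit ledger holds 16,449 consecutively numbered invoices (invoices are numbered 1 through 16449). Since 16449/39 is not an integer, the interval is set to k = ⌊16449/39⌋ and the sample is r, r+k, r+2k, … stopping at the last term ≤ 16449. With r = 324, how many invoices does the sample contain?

k = ⌊16449/39⌋ = 421
Achieved size = ⌊(16449 − 324)/421⌋ + 1 = ⌊16125/421⌋ + 1 = 38 + 1 = 39
(last selection: 324 + 38×421 = 16322 ≤ 16449; next would be 16743 > 16449)

39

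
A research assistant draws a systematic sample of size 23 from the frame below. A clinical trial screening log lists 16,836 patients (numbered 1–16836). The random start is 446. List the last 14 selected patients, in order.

k = N/n = 16836/23 = 732
10th selection = 446 + 9×732 = 7034
11th: 7034 + 732 = 7766
12th: 7766 + 732 = 8498
13th: 8498 + 732 = 9230
14th: 9230 + 732 = 9962
15th: 9962 + 732 = 10694
16th: 10694 + 732 = 11426
17th: 11426 + 732 = 12158
18th: 12158 + 732 = 12890
19th: 12890 + 732 = 13622
20th: 13622 + 732 = 14354
21st: 14354 + 732 = 15086
22nd: 15086 + 732 = 15818
23rd: 15818 + 732 = 16550

7034, 7766, 8498, 9230, 9962, 10694, 11426, 12158, 12890, 13622, 14354, 15086, 15818, 16550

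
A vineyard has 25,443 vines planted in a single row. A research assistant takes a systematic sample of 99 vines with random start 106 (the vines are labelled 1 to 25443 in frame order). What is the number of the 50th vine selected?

12699

k = 25443/99 = 257
50th selection = r + (50−1)·k = 106 + 49×257 = 106 + 12593 = 12699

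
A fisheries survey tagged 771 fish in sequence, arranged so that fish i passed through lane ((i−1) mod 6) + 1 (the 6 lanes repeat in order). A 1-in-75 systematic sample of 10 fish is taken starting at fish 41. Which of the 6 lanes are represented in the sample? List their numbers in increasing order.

2, 5

Consecutive selections differ by k = 75, so their lane numbers differ by 75 mod 6 = 3.
gcd(75, 6) = 3, so the sample visits 6/3 = 2 distinct residues mod 6.
Start 41 is lane 5; the lanes hit are 2, 5.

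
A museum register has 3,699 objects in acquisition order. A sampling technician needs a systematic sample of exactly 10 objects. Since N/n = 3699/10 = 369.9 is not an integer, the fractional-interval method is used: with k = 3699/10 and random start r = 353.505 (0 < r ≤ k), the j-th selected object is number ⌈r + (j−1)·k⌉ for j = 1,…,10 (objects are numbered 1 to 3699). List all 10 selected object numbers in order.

j=1: r + 0k = 353.505 → ⌈·⌉ = 354
j=2: r + 1k = 723.405 → ⌈·⌉ = 724
j=3: r + 2k = 1093.305 → ⌈·⌉ = 1094
j=4: r + 3k = 1463.205 → ⌈·⌉ = 1464
j=5: r + 4k = 1833.105 → ⌈·⌉ = 1834
j=6: r + 5k = 2203.005 → ⌈·⌉ = 2204
j=7: r + 6k = 2572.905 → ⌈·⌉ = 2573
j=8: r + 7k = 2942.805 → ⌈·⌉ = 2943
j=9: r + 8k = 3312.705 → ⌈·⌉ = 3313
j=10: r + 9k = 3682.605 → ⌈·⌉ = 3683

354, 724, 1094, 1464, 1834, 2204, 2573, 2943, 3313, 3683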